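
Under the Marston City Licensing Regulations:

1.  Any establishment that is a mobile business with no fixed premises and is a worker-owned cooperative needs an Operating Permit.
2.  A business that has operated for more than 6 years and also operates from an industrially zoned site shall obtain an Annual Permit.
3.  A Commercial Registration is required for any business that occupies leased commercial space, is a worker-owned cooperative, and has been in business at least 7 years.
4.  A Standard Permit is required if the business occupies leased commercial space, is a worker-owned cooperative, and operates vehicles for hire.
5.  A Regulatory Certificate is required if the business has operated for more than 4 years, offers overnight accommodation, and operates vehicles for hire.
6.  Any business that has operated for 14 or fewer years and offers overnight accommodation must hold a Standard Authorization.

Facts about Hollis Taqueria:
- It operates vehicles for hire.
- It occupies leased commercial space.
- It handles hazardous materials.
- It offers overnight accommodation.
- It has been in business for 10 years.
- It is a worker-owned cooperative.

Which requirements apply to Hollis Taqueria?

Commercial Registration, Regulatory Certificate, Standard Authorization, Standard Permit

1. occupies leased commercial space (not: is a mobile business with no fixed premises); is a worker-owned cooperative → Operating Permit not required.
2. years in business 10 > 6; occupies leased commercial space (not: operates from an industrially zoned site) → Annual Permit not required.
3. occupies leased commercial space; is a worker-owned cooperative; years in business 10 ≥ 7 → Commercial Registration required.
4. occupies leased commercial space; is a worker-owned cooperative; operates vehicles for hire → Standard Permit required.
5. years in business 10 > 4; offers overnight accommodation; operates vehicles for hire → Regulatory Certificate required.
6. years in business 10 ≤ 14; offers overnight accommodation → Standard Authorization required.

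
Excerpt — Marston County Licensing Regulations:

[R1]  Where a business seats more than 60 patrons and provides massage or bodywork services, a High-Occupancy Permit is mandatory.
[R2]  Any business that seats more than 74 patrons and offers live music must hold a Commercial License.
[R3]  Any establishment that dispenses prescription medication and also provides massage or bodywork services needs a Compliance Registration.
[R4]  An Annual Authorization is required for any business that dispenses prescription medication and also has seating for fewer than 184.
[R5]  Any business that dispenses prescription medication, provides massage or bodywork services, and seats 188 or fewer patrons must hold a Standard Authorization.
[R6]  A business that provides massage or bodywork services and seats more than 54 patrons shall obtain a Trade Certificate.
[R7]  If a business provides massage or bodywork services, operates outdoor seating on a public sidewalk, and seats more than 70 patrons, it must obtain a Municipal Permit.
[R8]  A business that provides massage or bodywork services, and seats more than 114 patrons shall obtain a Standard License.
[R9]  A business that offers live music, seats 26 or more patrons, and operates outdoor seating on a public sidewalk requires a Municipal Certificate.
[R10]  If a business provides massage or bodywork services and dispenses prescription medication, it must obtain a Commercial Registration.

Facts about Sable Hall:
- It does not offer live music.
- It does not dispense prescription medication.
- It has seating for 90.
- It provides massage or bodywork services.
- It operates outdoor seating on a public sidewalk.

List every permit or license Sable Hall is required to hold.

[R1] seating 90 > 60; provides massage or bodywork services → High-Occupancy Permit required.
[R2] seating 90 > 74; does not offer live music → Commercial License not required.
[R3] does not dispense prescription medication; provides massage or bodywork services → Compliance Registration not required.
[R4] does not dispense prescription medication; seating 90 < 184 → Annual Authorization not required.
[R5] does not dispense prescription medication; provides massage or bodywork services; seating 90 ≤ 188 → Standard Authorization not required.
[R6] provides massage or bodywork services; seating 90 > 54 → Trade Certificate required.
[R7] provides massage or bodywork services; operates outdoor seating on a public sidewalk; seating 90 > 70 → Municipal Permit required.
[R8] provides massage or bodywork services; seating 90 ≤ 114 → Standard License not required.
[R9] does not offer live music; seating 90 ≥ 26; operates outdoor seating on a public sidewalk → Municipal Certificate not required.
[R10] provides massage or bodywork services; does not dispense prescription medication → Commercial Registration not required.

High-Occupancy Permit, Municipal Permit, Trade Certificate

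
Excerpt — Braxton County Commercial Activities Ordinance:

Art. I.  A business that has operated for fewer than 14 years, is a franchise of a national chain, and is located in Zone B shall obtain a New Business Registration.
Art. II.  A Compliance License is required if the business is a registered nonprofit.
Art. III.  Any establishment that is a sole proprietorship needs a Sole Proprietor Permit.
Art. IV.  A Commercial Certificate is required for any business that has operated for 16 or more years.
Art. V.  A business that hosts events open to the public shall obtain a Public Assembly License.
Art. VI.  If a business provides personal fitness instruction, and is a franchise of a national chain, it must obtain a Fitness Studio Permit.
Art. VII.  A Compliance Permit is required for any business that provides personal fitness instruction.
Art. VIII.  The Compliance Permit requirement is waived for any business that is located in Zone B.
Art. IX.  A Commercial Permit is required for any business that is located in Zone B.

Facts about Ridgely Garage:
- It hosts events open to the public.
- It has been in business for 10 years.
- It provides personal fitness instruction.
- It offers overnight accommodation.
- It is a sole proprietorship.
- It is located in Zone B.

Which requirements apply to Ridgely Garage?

Art. I. years in business 10 < 14; is a sole proprietorship (not: is a franchise of a national chain); is located in Zone B → New Business Registration not required.
Art. II. is a sole proprietorship (not: is a registered nonprofit) → Compliance License not required.
Art. III. is a sole proprietorship → Sole Proprietor Permit required.
Art. IV. years in business 10 < 16 → Commercial Certificate not required.
Art. V. hosts events open to the public → Public Assembly License required.
Art. VI. provides personal fitness instruction; is a sole proprietorship (not: is a franchise of a national chain) → Fitness Studio Permit not required.
Art. VII. provides personal fitness instruction → Compliance Permit required.
Art. VIII. is located in Zone B → exempt from Compliance Permit.
Art. IX. is located in Zone B → Commercial Permit required.

Commercial Permit, Public Assembly License, Sole Proprietor Permit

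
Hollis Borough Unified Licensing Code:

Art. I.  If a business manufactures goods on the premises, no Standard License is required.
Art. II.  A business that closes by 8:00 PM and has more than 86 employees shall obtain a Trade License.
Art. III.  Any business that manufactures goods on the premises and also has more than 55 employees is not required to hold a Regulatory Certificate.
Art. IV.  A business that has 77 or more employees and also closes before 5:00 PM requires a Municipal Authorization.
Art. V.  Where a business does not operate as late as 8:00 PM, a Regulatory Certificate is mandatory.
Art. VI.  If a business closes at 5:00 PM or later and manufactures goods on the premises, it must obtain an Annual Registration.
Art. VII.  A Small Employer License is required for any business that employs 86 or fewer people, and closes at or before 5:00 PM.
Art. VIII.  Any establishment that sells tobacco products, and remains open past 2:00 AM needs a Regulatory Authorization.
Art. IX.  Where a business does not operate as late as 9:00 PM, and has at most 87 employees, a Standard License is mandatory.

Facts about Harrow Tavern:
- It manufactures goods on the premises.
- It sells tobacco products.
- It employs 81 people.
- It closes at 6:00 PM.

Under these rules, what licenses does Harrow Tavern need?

Art. I. manufactures goods on the premises → exempt from Standard License.
Art. II. closes 6:00 PM, at/before 8:00 PM; employees 81 ≤ 86 → Trade License not required.
Art. III. manufactures goods on the premises; employees 81 > 55 → exempt from Regulatory Certificate.
Art. IV. employees 81 ≥ 77; closes 6:00 PM, after 5:00 PM → Municipal Authorization not required.
Art. V. closes 6:00 PM, at/before 8:00 PM → Regulatory Certificate required.
Art. VI. closes 6:00 PM, after 5:00 PM; manufactures goods on the premises → Annual Registration required.
Art. VII. employees 81 ≤ 86; closes 6:00 PM, after 5:00 PM → Small Employer License not required.
Art. VIII. sells tobacco products; closes 6:00 PM, at/before 2:00 AM → Regulatory Authorization not required.
Art. IX. closes 6:00 PM, at/before 9:00 PM; employees 81 ≤ 87 → Standard License required.

Annual Registration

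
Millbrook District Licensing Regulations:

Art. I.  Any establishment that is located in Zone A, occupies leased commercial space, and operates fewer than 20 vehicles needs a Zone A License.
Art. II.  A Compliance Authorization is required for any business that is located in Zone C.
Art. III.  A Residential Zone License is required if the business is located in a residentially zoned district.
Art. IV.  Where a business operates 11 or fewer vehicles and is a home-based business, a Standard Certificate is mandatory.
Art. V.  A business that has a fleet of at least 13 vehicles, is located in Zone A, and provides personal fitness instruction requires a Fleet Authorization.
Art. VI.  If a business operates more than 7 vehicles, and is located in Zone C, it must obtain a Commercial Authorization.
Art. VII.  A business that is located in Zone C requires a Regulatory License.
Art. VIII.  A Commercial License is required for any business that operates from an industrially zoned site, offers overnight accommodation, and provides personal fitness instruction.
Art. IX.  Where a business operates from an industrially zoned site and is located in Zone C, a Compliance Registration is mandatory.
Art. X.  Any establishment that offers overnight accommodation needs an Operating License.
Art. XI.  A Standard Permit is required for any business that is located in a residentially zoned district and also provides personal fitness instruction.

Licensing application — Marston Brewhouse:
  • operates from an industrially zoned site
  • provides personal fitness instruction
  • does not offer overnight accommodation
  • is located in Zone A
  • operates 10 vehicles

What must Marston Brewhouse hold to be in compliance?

Art. I. is located in Zone A; operates from an industrially zoned site (not: occupies leased commercial space); vehicles 10 < 20 → Zone A License not required.
Art. II. is located in Zone A (not: is located in Zone C) → Compliance Authorization not required.
Art. III. is located in Zone A (not: is located in a residentially zoned district) → Residential Zone License not required.
Art. IV. vehicles 10 ≤ 11; operates from an industrially zoned site (not: is a home-based business) → Standard Certificate not required.
Art. V. vehicles 10 < 13; is located in Zone A; provides personal fitness instruction → Fleet Authorization not required.
Art. VI. vehicles 10 > 7; is located in Zone A (not: is located in Zone C) → Commercial Authorization not required.
Art. VII. is located in Zone A (not: is located in Zone C) → Regulatory License not required.
Art. VIII. operates from an industrially zoned site; does not offer overnight accommodation; provides personal fitness instruction → Commercial License not required.
Art. IX. operates from an industrially zoned site; is located in Zone A (not: is located in Zone C) → Compliance Registration not required.
Art. X. does not offer overnight accommodation → Operating License not required.
Art. XI. is located in Zone A (not: is located in a residentially zoned district); provides personal fitness instruction → Standard Permit not required.

None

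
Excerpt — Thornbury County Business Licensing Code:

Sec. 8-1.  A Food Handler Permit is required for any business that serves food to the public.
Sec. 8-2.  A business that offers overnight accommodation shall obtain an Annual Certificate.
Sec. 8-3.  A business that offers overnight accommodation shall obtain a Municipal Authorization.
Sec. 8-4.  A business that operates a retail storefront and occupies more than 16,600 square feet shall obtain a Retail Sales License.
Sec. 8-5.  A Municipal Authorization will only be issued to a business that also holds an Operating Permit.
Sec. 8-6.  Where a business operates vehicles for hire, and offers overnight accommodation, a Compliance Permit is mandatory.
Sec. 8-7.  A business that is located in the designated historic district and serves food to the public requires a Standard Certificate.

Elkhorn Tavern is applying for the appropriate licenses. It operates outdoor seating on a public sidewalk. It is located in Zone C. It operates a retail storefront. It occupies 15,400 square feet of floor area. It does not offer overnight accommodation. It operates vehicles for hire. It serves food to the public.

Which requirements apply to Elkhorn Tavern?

Food Handler Permit

Sec. 8-1. serves food to the public → Food Handler Permit required.
Sec. 8-2. does not offer overnight accommodation → Annual Certificate not required.
Sec. 8-3. does not offer overnight accommodation → Municipal Authorization not required.
Sec. 8-4. operates a retail storefront; floor area 15,400 square feet ≤ 16,600 square feet → Retail Sales License not required.
Sec. 8-5. Municipal Authorization is not required → no effect.
Sec. 8-6. operates vehicles for hire; does not offer overnight accommodation → Compliance Permit not required.
Sec. 8-7. is located in Zone C (not: is located in the designated historic district); serves food to the public → Standard Certificate not required.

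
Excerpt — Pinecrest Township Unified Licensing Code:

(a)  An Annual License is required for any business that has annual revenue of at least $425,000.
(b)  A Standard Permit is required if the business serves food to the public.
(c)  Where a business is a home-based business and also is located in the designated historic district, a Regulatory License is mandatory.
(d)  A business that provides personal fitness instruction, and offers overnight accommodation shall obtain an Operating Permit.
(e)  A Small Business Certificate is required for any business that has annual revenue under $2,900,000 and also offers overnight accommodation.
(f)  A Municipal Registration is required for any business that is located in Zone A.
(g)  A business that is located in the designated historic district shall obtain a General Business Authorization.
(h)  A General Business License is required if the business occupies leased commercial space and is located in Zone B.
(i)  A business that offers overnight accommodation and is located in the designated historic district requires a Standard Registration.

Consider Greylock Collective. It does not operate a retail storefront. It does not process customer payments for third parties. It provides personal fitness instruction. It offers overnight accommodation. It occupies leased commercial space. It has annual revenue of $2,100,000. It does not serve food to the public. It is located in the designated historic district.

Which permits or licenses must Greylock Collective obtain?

(a) revenue $2,100,000 ≥ $425,000 → Annual License required.
(b) does not serve food to the public → Standard Permit not required.
(c) occupies leased commercial space (not: is a home-based business); is located in the designated historic district → Regulatory License not required.
(d) provides personal fitness instruction; offers overnight accommodation → Operating Permit required.
(e) revenue $2,100,000 < $2,900,000; offers overnight accommodation → Small Business Certificate required.
(f) is located in the designated historic district (not: is located in Zone A) → Municipal Registration not required.
(g) is located in the designated historic district → General Business Authorization required.
(h) occupies leased commercial space; is located in the designated historic district (not: is located in Zone B) → General Business License not required.
(i) offers overnight accommodation; is located in the designated historic district → Standard Registration required.

Annual License, General Business Authorization, Operating Permit, Small Business Certificate, Standard Registration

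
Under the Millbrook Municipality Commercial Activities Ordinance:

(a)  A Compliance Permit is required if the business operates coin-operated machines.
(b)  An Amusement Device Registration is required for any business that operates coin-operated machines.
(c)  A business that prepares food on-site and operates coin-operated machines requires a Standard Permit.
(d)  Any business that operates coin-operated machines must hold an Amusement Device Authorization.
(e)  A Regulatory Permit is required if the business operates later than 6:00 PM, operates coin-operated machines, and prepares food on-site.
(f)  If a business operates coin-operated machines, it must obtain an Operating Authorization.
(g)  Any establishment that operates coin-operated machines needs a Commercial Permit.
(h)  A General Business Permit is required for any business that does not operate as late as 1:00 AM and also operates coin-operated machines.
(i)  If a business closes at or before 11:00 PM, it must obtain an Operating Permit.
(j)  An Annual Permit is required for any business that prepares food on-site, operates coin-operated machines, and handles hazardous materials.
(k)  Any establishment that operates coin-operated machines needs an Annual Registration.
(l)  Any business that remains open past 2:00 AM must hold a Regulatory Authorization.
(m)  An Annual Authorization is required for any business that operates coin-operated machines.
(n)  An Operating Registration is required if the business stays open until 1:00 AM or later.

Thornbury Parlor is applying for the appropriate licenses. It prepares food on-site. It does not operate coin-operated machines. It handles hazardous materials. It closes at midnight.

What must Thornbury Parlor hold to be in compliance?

(a) does not operate coin-operated machines → Compliance Permit not required.
(b) does not operate coin-operated machines → Amusement Device Registration not required.
(c) prepares food on-site; does not operate coin-operated machines → Standard Permit not required.
(d) does not operate coin-operated machines → Amusement Device Authorization not required.
(e) closes midnight, after 6:00 PM; does not operate coin-operated machines; prepares food on-site → Regulatory Permit not required.
(f) does not operate coin-operated machines → Operating Authorization not required.
(g) does not operate coin-operated machines → Commercial Permit not required.
(h) closes midnight, at/before 1:00 AM; does not operate coin-operated machines → General Business Permit not required.
(i) closes midnight, after 11:00 PM → Operating Permit not required.
(j) prepares food on-site; does not operate coin-operated machines; handles hazardous materials → Annual Permit not required.
(k) does not operate coin-operated machines → Annual Registration not required.
(l) closes midnight, at/before 2:00 AM → Regulatory Authorization not required.
(m) does not operate coin-operated machines → Annual Authorization not required.
(n) closes midnight, at/before 1:00 AM → Operating Registration not required.

None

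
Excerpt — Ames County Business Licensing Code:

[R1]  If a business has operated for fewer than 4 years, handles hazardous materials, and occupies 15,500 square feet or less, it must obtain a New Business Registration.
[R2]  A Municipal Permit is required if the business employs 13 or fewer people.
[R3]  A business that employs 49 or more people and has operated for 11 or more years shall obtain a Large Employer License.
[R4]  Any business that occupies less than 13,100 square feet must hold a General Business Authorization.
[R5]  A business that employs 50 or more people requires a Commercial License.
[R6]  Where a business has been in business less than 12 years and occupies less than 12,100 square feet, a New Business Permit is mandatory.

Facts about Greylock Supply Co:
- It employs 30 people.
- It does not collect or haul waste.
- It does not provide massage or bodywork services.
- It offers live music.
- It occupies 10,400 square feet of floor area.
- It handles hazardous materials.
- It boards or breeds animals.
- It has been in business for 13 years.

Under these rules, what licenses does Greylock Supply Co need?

[R1] years in business 13 ≥ 4; handles hazardous materials; floor area 10,400 square feet ≤ 15,500 square feet → New Business Registration not required.
[R2] employees 30 > 13 → Municipal Permit not required.
[R3] employees 30 < 49; years in business 13 ≥ 11 → Large Employer License not required.
[R4] floor area 10,400 square feet < 13,100 square feet → General Business Authorization required.
[R5] employees 30 < 50 → Commercial License not required.
[R6] years in business 13 ≥ 12; floor area 10,400 square feet < 12,100 square feet → New Business Permit not required.

General Business Authorization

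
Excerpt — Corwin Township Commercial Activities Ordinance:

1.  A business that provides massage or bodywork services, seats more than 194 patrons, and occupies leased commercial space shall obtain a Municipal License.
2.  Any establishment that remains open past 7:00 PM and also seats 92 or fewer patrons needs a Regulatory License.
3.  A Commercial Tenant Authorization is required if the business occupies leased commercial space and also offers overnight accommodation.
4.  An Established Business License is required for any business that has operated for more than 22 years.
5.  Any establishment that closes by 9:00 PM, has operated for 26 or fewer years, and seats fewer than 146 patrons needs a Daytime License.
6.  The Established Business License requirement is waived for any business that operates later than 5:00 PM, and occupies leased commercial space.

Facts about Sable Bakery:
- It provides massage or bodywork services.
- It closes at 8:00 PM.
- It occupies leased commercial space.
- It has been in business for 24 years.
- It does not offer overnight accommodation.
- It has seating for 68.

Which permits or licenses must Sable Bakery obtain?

Daytime License, Regulatory License

1. provides massage or bodywork services; seating 68 ≤ 194; occupies leased commercial space → Municipal License not required.
2. closes 8:00 PM, after 7:00 PM; seating 68 ≤ 92 → Regulatory License required.
3. occupies leased commercial space; does not offer overnight accommodation → Commercial Tenant Authorization not required.
4. years in business 24 > 22 → Established Business License required.
5. closes 8:00 PM, at/before 9:00 PM; years in business 24 ≤ 26; seating 68 < 146 → Daytime License required.
6. closes 8:00 PM, after 5:00 PM; occupies leased commercial space → exempt from Established Business License.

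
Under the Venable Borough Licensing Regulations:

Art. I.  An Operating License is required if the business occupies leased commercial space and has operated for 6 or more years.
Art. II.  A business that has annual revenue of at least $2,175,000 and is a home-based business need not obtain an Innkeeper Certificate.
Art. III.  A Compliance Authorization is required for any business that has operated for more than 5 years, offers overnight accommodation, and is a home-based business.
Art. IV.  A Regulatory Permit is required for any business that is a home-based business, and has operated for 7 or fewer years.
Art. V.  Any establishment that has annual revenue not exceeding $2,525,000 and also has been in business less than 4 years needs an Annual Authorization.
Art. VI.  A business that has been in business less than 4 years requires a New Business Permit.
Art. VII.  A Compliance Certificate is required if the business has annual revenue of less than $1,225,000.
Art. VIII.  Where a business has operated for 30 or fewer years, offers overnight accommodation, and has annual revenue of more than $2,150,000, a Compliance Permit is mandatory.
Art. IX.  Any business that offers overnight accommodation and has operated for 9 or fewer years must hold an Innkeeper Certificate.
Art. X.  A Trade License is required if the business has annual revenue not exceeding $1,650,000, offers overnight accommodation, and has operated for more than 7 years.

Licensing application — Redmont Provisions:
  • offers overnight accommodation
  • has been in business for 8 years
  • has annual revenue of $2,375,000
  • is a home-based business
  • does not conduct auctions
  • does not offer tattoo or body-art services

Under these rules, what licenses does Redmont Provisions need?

Art. I. is a home-based business (not: occupies leased commercial space); years in business 8 ≥ 6 → Operating License not required.
Art. II. revenue $2,375,000 ≥ $2,175,000; is a home-based business → exempt from Innkeeper Certificate.
Art. III. years in business 8 > 5; offers overnight accommodation; is a home-based business → Compliance Authorization required.
Art. IV. is a home-based business; years in business 8 > 7 → Regulatory Permit not required.
Art. V. revenue $2,375,000 ≤ $2,525,000; years in business 8 ≥ 4 → Annual Authorization not required.
Art. VI. years in business 8 ≥ 4 → New Business Permit not required.
Art. VII. revenue $2,375,000 ≥ $1,225,000 → Compliance Certificate not required.
Art. VIII. years in business 8 ≤ 30; offers overnight accommodation; revenue $2,375,000 > $2,150,000 → Compliance Permit required.
Art. IX. offers overnight accommodation; years in business 8 ≤ 9 → Innkeeper Certificate required.
Art. X. revenue $2,375,000 > $1,650,000; offers overnight accommodation; years in business 8 > 7 → Trade License not required.

Compliance Authorization, Compliance Permit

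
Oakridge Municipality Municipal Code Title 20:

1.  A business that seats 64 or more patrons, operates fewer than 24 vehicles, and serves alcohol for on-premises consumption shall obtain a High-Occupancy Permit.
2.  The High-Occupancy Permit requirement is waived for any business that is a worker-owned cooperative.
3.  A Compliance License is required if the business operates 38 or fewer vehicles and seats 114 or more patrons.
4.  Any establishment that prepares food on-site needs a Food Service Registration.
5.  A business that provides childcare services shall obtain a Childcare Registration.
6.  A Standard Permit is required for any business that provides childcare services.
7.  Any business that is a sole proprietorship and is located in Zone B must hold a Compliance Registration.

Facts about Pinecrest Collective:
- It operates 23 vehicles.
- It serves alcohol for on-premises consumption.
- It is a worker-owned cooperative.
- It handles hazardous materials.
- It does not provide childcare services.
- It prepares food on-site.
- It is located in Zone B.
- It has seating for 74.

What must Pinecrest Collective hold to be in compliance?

1. seating 74 ≥ 64; vehicles 23 < 24; serves alcohol for on-premises consumption → High-Occupancy Permit required.
2. is a worker-owned cooperative → exempt from High-Occupancy Permit.
3. vehicles 23 ≤ 38; seating 74 < 114 → Compliance License not required.
4. prepares food on-site → Food Service Registration required.
5. does not provide childcare services → Childcare Registration not required.
6. does not provide childcare services → Standard Permit not required.
7. is a worker-owned cooperative (not: is a sole proprietorship); is located in Zone B → Compliance Registration not required.

Food Service Registration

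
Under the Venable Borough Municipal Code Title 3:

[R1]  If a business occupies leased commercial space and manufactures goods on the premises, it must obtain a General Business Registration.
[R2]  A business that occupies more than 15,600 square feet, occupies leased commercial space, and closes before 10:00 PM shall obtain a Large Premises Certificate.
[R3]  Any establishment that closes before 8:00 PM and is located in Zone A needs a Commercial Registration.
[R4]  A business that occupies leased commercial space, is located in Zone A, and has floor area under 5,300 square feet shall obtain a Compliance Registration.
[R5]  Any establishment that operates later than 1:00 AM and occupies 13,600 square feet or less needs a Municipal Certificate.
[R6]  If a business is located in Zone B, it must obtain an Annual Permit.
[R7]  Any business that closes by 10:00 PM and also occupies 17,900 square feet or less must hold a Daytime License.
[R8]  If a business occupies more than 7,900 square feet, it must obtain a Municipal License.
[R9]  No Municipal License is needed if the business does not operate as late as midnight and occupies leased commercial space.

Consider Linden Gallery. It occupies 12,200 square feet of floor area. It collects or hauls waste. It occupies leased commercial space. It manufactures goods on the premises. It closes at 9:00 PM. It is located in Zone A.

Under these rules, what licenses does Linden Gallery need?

Daytime License, General Business Registration

[R1] occupies leased commercial space; manufactures goods on the premises → General Business Registration required.
[R2] floor area 12,200 square feet ≤ 15,600 square feet; occupies leased commercial space; closes 9:00 PM, at/before 10:00 PM → Large Premises Certificate not required.
[R3] closes 9:00 PM, after 8:00 PM; is located in Zone A → Commercial Registration not required.
[R4] occupies leased commercial space; is located in Zone A; floor area 12,200 square feet ≥ 5,300 square feet → Compliance Registration not required.
[R5] closes 9:00 PM, at/before 1:00 AM; floor area 12,200 square feet ≤ 13,600 square feet → Municipal Certificate not required.
[R6] is located in Zone A (not: is located in Zone B) → Annual Permit not required.
[R7] closes 9:00 PM, at/before 10:00 PM; floor area 12,200 square feet ≤ 17,900 square feet → Daytime License required.
[R8] floor area 12,200 square feet > 7,900 square feet → Municipal License required.
[R9] closes 9:00 PM, at/before midnight; occupies leased commercial space → exempt from Municipal License.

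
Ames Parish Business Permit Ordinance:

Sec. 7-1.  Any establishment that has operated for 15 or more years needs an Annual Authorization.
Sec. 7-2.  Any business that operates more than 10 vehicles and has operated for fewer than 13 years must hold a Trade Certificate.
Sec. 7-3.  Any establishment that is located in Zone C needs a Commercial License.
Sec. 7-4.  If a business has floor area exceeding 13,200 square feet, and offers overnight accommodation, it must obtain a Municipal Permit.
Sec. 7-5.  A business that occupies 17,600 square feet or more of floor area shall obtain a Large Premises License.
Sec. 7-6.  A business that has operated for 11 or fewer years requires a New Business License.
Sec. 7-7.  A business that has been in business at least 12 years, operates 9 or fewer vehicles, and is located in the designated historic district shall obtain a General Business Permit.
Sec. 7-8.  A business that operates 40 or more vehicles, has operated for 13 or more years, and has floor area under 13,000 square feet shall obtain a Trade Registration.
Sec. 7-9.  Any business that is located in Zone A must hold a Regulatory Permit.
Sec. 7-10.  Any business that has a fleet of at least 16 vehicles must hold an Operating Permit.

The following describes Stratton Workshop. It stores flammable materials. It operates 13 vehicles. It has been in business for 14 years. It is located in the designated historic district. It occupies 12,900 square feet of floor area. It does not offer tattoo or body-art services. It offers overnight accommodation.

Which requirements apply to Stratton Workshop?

Sec. 7-1. years in business 14 < 15 → Annual Authorization not required.
Sec. 7-2. vehicles 13 > 10; years in business 14 ≥ 13 → Trade Certificate not required.
Sec. 7-3. is located in the designated historic district (not: is located in Zone C) → Commercial License not required.
Sec. 7-4. floor area 12,900 square feet ≤ 13,200 square feet; offers overnight accommodation → Municipal Permit not required.
Sec. 7-5. floor area 12,900 square feet < 17,600 square feet → Large Premises License not required.
Sec. 7-6. years in business 14 > 11 → New Business License not required.
Sec. 7-7. years in business 14 ≥ 12; vehicles 13 > 9; is located in the designated historic district → General Business Permit not required.
Sec. 7-8. vehicles 13 < 40; years in business 14 ≥ 13; floor area 12,900 square feet < 13,000 square feet → Trade Registration not required.
Sec. 7-9. is located in the designated historic district (not: is located in Zone A) → Regulatory Permit not required.
Sec. 7-10. vehicles 13 < 16 → Operating Permit not required.

None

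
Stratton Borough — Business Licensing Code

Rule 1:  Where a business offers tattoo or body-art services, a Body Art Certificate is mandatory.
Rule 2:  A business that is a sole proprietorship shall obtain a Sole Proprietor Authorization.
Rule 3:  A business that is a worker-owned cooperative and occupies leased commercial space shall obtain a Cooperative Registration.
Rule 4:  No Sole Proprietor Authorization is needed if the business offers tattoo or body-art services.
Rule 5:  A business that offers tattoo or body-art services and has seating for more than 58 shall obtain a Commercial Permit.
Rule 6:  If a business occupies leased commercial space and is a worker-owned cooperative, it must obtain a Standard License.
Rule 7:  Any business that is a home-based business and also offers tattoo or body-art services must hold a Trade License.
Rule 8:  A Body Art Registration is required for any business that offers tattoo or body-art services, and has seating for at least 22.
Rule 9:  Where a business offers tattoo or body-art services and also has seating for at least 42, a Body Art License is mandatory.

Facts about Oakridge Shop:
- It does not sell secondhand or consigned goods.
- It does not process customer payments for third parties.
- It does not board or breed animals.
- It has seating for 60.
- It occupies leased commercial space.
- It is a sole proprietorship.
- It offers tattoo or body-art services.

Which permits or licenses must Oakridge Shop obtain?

Rule 1: offers tattoo or body-art services → Body Art Certificate required.
Rule 2: is a sole proprietorship → Sole Proprietor Authorization required.
Rule 3: is a sole proprietorship (not: is a worker-owned cooperative); occupies leased commercial space → Cooperative Registration not required.
Rule 4: offers tattoo or body-art services → exempt from Sole Proprietor Authorization.
Rule 5: offers tattoo or body-art services; seating 60 > 58 → Commercial Permit required.
Rule 6: occupies leased commercial space; is a sole proprietorship (not: is a worker-owned cooperative) → Standard License not required.
Rule 7: occupies leased commercial space (not: is a home-based business); offers tattoo or body-art services → Trade License not required.
Rule 8: offers tattoo or body-art services; seating 60 ≥ 22 → Body Art Registration required.
Rule 9: offers tattoo or body-art services; seating 60 ≥ 42 → Body Art License required.

Body Art Certificate, Body Art License, Body Art Registration, Commercial Permit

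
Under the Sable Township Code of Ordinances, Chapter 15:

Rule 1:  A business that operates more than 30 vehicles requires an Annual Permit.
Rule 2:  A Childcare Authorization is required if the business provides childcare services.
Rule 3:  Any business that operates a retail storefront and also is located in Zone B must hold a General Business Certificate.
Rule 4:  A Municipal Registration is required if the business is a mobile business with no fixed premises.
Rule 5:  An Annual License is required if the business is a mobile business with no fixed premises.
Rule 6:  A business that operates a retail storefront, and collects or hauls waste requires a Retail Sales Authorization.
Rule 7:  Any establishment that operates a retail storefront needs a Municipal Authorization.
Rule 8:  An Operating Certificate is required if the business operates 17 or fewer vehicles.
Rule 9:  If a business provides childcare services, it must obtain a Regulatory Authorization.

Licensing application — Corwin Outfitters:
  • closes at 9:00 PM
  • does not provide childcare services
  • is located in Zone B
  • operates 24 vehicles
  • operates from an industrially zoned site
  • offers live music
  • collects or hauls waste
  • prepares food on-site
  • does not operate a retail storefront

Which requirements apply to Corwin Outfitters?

None

Rule 1: vehicles 24 ≤ 30 → Annual Permit not required.
Rule 2: does not provide childcare services → Childcare Authorization not required.
Rule 3: does not operate a retail storefront; is located in Zone B → General Business Certificate not required.
Rule 4: operates from an industrially zoned site (not: is a mobile business with no fixed premises) → Municipal Registration not required.
Rule 5: operates from an industrially zoned site (not: is a mobile business with no fixed premises) → Annual License not required.
Rule 6: does not operate a retail storefront; collects or hauls waste → Retail Sales Authorization not required.
Rule 7: does not operate a retail storefront → Municipal Authorization not required.
Rule 8: vehicles 24 > 17 → Operating Certificate not required.
Rule 9: does not provide childcare services → Regulatory Authorization not required.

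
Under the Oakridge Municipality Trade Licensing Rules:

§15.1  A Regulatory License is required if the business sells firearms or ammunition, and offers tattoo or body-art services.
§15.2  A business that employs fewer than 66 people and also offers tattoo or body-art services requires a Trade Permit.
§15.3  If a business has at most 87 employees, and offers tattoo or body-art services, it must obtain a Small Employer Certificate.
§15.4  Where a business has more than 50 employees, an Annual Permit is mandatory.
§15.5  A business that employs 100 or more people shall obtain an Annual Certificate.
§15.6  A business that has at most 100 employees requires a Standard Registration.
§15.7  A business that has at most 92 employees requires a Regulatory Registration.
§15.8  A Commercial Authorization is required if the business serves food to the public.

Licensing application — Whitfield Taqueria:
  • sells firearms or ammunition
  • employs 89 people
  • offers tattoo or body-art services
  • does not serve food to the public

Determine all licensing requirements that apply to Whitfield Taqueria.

§15.1 sells firearms or ammunition; offers tattoo or body-art services → Regulatory License required.
§15.2 employees 89 ≥ 66; offers tattoo or body-art services → Trade Permit not required.
§15.3 employees 89 > 87; offers tattoo or body-art services → Small Employer Certificate not required.
§15.4 employees 89 > 50 → Annual Permit required.
§15.5 employees 89 < 100 → Annual Certificate not required.
§15.6 employees 89 ≤ 100 → Standard Registration required.
§15.7 employees 89 ≤ 92 → Regulatory Registration required.
§15.8 does not serve food to the public → Commercial Authorization not required.

Annual Permit, Regulatory License, Regulatory Registration, Standard Registration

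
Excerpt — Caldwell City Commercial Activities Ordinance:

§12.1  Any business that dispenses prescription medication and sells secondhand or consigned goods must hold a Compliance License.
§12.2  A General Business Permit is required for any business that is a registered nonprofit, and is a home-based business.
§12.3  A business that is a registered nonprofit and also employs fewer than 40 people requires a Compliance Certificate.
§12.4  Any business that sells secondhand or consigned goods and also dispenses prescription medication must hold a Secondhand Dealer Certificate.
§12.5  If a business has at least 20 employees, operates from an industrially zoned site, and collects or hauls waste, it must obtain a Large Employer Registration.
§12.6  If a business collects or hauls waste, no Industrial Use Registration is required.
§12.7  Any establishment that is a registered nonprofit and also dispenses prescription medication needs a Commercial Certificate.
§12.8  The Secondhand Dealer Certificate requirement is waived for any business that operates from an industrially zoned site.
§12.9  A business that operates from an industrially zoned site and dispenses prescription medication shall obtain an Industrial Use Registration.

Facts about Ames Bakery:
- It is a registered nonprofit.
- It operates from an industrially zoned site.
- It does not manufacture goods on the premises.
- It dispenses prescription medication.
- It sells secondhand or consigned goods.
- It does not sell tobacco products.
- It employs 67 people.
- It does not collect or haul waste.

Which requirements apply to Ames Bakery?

Commercial Certificate, Compliance License, Industrial Use Registration

§12.1 dispenses prescription medication; sells secondhand or consigned goods → Compliance License required.
§12.2 is a registered nonprofit; operates from an industrially zoned site (not: is a home-based business) → General Business Permit not required.
§12.3 is a registered nonprofit; employees 67 ≥ 40 → Compliance Certificate not required.
§12.4 sells secondhand or consigned goods; dispenses prescription medication → Secondhand Dealer Certificate required.
§12.5 employees 67 ≥ 20; operates from an industrially zoned site; does not collect or haul waste → Large Employer Registration not required.
§12.6 does not collect or haul waste → Industrial Use Registration exemption does not apply.
§12.7 is a registered nonprofit; dispenses prescription medication → Commercial Certificate required.
§12.8 operates from an industrially zoned site → exempt from Secondhand Dealer Certificate.
§12.9 operates from an industrially zoned site; dispenses prescription medication → Industrial Use Registration required.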